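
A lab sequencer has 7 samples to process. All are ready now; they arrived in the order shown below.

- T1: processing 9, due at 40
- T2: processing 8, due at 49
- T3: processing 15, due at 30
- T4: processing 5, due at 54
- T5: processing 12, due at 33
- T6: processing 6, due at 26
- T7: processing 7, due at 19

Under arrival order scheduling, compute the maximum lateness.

43

FIFO (arrival order): T1 T2 T3 T4 T5 T6 T7.
T1: 0→9, due 40, lateness -31
T2: 9→17, due 49, lateness -32
T3: 17→32, due 30, lateness 2
T4: 32→37, due 54, lateness -17
T5: 37→49, due 33, lateness 16
T6: 49→55, due 26, lateness 29
T7: 55→62, due 19, lateness 43
Maximum = 43.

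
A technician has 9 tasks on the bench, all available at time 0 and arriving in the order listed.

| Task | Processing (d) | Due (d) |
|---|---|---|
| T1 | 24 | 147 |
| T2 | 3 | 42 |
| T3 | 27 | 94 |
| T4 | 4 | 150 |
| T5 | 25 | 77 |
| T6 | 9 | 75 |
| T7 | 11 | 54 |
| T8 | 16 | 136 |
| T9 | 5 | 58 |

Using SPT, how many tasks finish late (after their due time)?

SPT (increasing processing time): T2 T4 T9 T6 T7 T8 T1 T5 T3.
T2: 0→3, due 42, tardiness 0
T4: 3→7, due 150, tardiness 0
T9: 7→12, due 58, tardiness 0
T6: 12→21, due 75, tardiness 0
T7: 21→32, due 54, tardiness 0
T8: 32→48, due 136, tardiness 0
T1: 48→72, due 147, tardiness 0
T5: 72→97, due 77, tardiness 20
T3: 97→124, due 94, tardiness 30
Late tasks: 2.

2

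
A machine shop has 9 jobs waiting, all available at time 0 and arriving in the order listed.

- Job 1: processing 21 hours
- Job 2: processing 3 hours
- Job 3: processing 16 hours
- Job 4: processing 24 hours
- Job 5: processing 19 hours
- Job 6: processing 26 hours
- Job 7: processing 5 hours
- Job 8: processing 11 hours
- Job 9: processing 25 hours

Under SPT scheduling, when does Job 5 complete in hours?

SPT (increasing processing time): Job 2 Job 7 Job 8 Job 3 Job 5 Job 1 Job 4 Job 9 Job 6.
Job 2: 0→3
Job 7: 3→8
Job 8: 8→19
Job 3: 19→35
Job 5: 35→54

54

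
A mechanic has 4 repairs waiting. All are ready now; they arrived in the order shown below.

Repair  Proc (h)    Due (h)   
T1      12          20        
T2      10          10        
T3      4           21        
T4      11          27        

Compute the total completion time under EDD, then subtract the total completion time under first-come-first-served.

-2

EDD (increasing due date): T2 T1 T3 T4.
T2: 0→10
T1: 10→22
T3: 22→26
T4: 26→37
Sum = 10+22+26+37 = 95.
FIFO (arrival order): T1 T2 T3 T4.
T1: 0→12
T2: 12→22
T3: 22→26
T4: 26→37
Sum = 12+22+26+37 = 97.
Difference = 95 − 97 = -2.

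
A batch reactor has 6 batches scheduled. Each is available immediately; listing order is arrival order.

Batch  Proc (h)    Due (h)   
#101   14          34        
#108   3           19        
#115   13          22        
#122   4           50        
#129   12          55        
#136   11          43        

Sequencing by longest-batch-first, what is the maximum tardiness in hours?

LPT (decreasing processing time): #101 #115 #129 #136 #122 #108.
#101: 0→14, due 34, tardiness 0
#115: 14→27, due 22, tardiness 5
#129: 27→39, due 55, tardiness 0
#136: 39→50, due 43, tardiness 7
#122: 50→54, due 50, tardiness 4
#108: 54→57, due 19, tardiness 38
Maximum = 38.

38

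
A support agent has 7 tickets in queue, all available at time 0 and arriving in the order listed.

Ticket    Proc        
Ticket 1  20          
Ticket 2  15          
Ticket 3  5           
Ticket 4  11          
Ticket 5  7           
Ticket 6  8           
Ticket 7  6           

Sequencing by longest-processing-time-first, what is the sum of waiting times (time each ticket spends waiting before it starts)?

LPT (decreasing processing time): Ticket 1 Ticket 2 Ticket 4 Ticket 6 Ticket 5 Ticket 7 Ticket 3.
Ticket 1: waits 0, runs 0→20
Ticket 2: waits 20, runs 20→35
Ticket 4: waits 35, runs 35→46
Ticket 6: waits 46, runs 46→54
Ticket 5: waits 54, runs 54→61
Ticket 7: waits 61, runs 61→67
Ticket 3: waits 67, runs 67→72
Sum = 0+20+35+46+54+61+67 = 283.

283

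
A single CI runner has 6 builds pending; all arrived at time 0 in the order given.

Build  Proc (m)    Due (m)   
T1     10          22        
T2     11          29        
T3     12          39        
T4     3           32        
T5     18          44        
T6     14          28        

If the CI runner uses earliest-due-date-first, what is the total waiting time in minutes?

EDD (increasing due date): T1 T6 T2 T4 T3 T5.
T1: waits 0, runs 0→10
T6: waits 10, runs 10→24
T2: waits 24, runs 24→35
T4: waits 35, runs 35→38
T3: waits 38, runs 38→50
T5: waits 50, runs 50→68
Sum = 0+10+24+35+38+50 = 157.

157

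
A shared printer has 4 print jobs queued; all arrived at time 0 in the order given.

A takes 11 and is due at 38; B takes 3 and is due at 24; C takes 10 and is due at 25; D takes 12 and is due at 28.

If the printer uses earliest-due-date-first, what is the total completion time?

77

EDD (increasing due date): B C D A.
B: 0→3
C: 3→13
D: 13→25
A: 25→36
Sum = 3+13+25+36 = 77.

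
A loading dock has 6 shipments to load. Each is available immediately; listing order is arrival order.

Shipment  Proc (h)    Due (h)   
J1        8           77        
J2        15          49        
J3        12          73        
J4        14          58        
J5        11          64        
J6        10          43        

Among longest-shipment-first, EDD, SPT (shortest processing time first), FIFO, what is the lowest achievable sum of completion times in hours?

LPT (decreasing processing time): J2 J4 J3 J5 J6 J1.
J2: 0→15
J4: 15→29
J3: 29→41
J5: 41→52
J6: 52→62
J1: 62→70
Sum = 15+29+41+52+62+70 = 269.
EDD (increasing due date): J6 J2 J4 J5 J3 J1.
J6: 0→10
J2: 10→25
J4: 25→39
J5: 39→50
J3: 50→62
J1: 62→70
Sum = 10+25+39+50+62+70 = 256.
SPT (increasing processing time): J1 J6 J5 J3 J4 J2.
J1: 0→8
J6: 8→18
J5: 18→29
J3: 29→41
J4: 41→55
J2: 55→70
Sum = 8+18+29+41+55+70 = 221.
FIFO (arrival order): J1 J2 J3 J4 J5 J6.
J1: 0→8
J2: 8→23
J3: 23→35
J4: 35→49
J5: 49→60
J6: 60→70
Sum = 8+23+35+49+60+70 = 245.
LPT 269, EDD 256, SPT 221, FIFO 245 → minimum 221.

221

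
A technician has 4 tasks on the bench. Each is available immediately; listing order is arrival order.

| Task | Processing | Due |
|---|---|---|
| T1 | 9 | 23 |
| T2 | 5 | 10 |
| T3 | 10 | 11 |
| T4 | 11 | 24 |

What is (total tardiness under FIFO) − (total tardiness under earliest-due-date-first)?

FIFO (arrival order): T1 T2 T3 T4.
T1: 0→9, due 23, tardiness 0
T2: 9→14, due 10, tardiness 4
T3: 14→24, due 11, tardiness 13
T4: 24→35, due 24, tardiness 11
Sum = 0+4+13+11 = 28.
EDD (increasing due date): T2 T3 T1 T4.
T2: 0→5, due 10, tardiness 0
T3: 5→15, due 11, tardiness 4
T1: 15→24, due 23, tardiness 1
T4: 24→35, due 24, tardiness 11
Sum = 0+4+1+11 = 16.
Difference = 28 − 16 = 12.

12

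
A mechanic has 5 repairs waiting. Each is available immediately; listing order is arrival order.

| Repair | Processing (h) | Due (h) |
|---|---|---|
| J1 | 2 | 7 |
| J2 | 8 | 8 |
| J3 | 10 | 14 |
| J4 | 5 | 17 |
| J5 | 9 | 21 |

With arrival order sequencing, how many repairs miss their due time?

FIFO (arrival order): J1 J2 J3 J4 J5.
J1: 0→2, due 7, tardiness 0
J2: 2→10, due 8, tardiness 2
J3: 10→20, due 14, tardiness 6
J4: 20→25, due 17, tardiness 8
J5: 25→34, due 21, tardiness 13
Late repairs: 4.

4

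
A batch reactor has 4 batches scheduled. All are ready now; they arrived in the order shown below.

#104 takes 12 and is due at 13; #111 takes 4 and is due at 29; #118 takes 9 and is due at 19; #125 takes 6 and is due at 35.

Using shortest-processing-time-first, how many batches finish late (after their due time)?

SPT (increasing processing time): #111 #125 #118 #104.
#111: 0→4, due 29, tardiness 0
#125: 4→10, due 35, tardiness 0
#118: 10→19, due 19, tardiness 0
#104: 19→31, due 13, tardiness 18
Late batches: 1.

1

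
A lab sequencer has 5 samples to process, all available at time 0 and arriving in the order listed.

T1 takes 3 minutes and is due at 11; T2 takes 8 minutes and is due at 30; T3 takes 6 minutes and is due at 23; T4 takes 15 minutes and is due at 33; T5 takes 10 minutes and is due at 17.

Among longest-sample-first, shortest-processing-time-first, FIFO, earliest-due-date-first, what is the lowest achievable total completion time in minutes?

98

LPT (decreasing processing time): T4 T5 T2 T3 T1.
T4: 0→15
T5: 15→25
T2: 25→33
T3: 33→39
T1: 39→42
Sum = 15+25+33+39+42 = 154.
SPT (increasing processing time): T1 T3 T2 T5 T4.
T1: 0→3
T3: 3→9
T2: 9→17
T5: 17→27
T4: 27→42
Sum = 3+9+17+27+42 = 98.
FIFO (arrival order): T1 T2 T3 T4 T5.
T1: 0→3
T2: 3→11
T3: 11→17
T4: 17→32
T5: 32→42
Sum = 3+11+17+32+42 = 105.
EDD (increasing due date): T1 T5 T3 T2 T4.
T1: 0→3
T5: 3→13
T3: 13→19
T2: 19→27
T4: 27→42
Sum = 3+13+19+27+42 = 104.
LPT 154, SPT 98, FIFO 105, EDD 104 → minimum 98.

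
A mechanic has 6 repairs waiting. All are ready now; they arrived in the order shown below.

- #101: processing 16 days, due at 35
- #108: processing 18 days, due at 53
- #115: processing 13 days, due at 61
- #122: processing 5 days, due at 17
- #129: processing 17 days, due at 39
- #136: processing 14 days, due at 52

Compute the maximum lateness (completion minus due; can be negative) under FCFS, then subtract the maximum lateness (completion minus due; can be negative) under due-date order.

FIFO (arrival order): #101 #108 #115 #122 #129 #136.
#101: 0→16, due 35, lateness -19
#108: 16→34, due 53, lateness -19
#115: 34→47, due 61, lateness -14
#122: 47→52, due 17, lateness 35
#129: 52→69, due 39, lateness 30
#136: 69→83, due 52, lateness 31
Maximum = 35.
EDD (increasing due date): #122 #101 #129 #136 #108 #115.
#122: 0→5, due 17, lateness -12
#101: 5→21, due 35, lateness -14
#129: 21→38, due 39, lateness -1
#136: 38→52, due 52, lateness 0
#108: 52→70, due 53, lateness 17
#115: 70→83, due 61, lateness 22
Maximum = 22.
Difference = 35 − 22 = 13.

13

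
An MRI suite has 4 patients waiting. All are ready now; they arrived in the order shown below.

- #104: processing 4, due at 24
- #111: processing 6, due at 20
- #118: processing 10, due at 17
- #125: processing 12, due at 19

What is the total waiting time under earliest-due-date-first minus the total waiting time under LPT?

EDD (increasing due date): #118 #125 #111 #104.
#118: waits 0, runs 0→10
#125: waits 10, runs 10→22
#111: waits 22, runs 22→28
#104: waits 28, runs 28→32
Sum = 0+10+22+28 = 60.
LPT (decreasing processing time): #125 #118 #111 #104.
#125: waits 0, runs 0→12
#118: waits 12, runs 12→22
#111: waits 22, runs 22→28
#104: waits 28, runs 28→32
Sum = 0+12+22+28 = 62.
Difference = 60 − 62 = -2.

-2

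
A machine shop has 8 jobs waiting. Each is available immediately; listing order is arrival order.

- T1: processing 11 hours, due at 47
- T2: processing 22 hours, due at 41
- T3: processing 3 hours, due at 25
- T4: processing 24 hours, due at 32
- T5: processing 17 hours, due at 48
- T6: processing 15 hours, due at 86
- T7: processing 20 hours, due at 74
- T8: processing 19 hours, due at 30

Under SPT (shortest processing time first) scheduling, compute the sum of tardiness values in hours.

SPT (increasing processing time): T3 T1 T6 T5 T8 T7 T2 T4.
T3: 0→3, due 25, tardiness 0
T1: 3→14, due 47, tardiness 0
T6: 14→29, due 86, tardiness 0
T5: 29→46, due 48, tardiness 0
T8: 46→65, due 30, tardiness 35
T7: 65→85, due 74, tardiness 11
T2: 85→107, due 41, tardiness 66
T4: 107→131, due 32, tardiness 99
Sum = 0+0+0+0+35+11+66+99 = 211.

211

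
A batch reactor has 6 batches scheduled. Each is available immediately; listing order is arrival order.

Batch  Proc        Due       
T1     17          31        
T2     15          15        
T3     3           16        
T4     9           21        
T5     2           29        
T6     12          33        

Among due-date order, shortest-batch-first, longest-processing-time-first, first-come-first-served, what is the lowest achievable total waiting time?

EDD (increasing due date): T2 T3 T4 T5 T1 T6.
T2: waits 0, runs 0→15
T3: waits 15, runs 15→18
T4: waits 18, runs 18→27
T5: waits 27, runs 27→29
T1: waits 29, runs 29→46
T6: waits 46, runs 46→58
Sum = 0+15+18+27+29+46 = 135.
SPT (increasing processing time): T5 T3 T4 T6 T2 T1.
T5: waits 0, runs 0→2
T3: waits 2, runs 2→5
T4: waits 5, runs 5→14
T6: waits 14, runs 14→26
T2: waits 26, runs 26→41
T1: waits 41, runs 41→58
Sum = 0+2+5+14+26+41 = 88.
LPT (decreasing processing time): T1 T2 T6 T4 T3 T5.
T1: waits 0, runs 0→17
T2: waits 17, runs 17→32
T6: waits 32, runs 32→44
T4: waits 44, runs 44→53
T3: waits 53, runs 53→56
T5: waits 56, runs 56→58
Sum = 0+17+32+44+53+56 = 202.
FIFO (arrival order): T1 T2 T3 T4 T5 T6.
T1: waits 0, runs 0→17
T2: waits 17, runs 17→32
T3: waits 32, runs 32→35
T4: waits 35, runs 35→44
T5: waits 44, runs 44→46
T6: waits 46, runs 46→58
Sum = 0+17+32+35+44+46 = 174.
EDD 135, SPT 88, LPT 202, FIFO 174 → minimum 88.

88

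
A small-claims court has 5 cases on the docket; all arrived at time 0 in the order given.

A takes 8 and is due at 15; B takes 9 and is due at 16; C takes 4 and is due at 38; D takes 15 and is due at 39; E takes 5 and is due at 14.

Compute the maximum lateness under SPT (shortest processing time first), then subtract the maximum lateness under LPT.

-13

SPT (increasing processing time): C E A B D.
C: 0→4, due 38, lateness -34
E: 4→9, due 14, lateness -5
A: 9→17, due 15, lateness 2
B: 17→26, due 16, lateness 10
D: 26→41, due 39, lateness 2
Maximum = 10.
LPT (decreasing processing time): D B A E C.
D: 0→15, due 39, lateness -24
B: 15→24, due 16, lateness 8
A: 24→32, due 15, lateness 17
E: 32→37, due 14, lateness 23
C: 37→41, due 38, lateness 3
Maximum = 23.
Difference = 10 − 23 = -13.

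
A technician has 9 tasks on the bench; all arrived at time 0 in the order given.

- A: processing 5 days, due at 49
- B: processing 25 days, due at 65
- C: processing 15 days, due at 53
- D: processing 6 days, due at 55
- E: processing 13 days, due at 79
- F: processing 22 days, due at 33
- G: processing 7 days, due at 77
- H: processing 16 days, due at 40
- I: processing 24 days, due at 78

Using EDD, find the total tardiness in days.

EDD (increasing due date): F H A C D B G I E.
F: 0→22, due 33, tardiness 0
H: 22→38, due 40, tardiness 0
A: 38→43, due 49, tardiness 0
C: 43→58, due 53, tardiness 5
D: 58→64, due 55, tardiness 9
B: 64→89, due 65, tardiness 24
G: 89→96, due 77, tardiness 19
I: 96→120, due 78, tardiness 42
E: 120→133, due 79, tardiness 54
Sum = 0+0+0+5+9+24+19+42+54 = 153.

153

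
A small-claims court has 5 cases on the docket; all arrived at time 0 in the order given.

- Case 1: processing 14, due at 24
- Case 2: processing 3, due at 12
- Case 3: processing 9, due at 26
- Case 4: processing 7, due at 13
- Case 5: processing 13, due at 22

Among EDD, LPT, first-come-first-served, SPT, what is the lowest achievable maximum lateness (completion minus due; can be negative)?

20

EDD (increasing due date): Case 2 Case 4 Case 5 Case 1 Case 3.
Case 2: 0→3, due 12, lateness -9
Case 4: 3→10, due 13, lateness -3
Case 5: 10→23, due 22, lateness 1
Case 1: 23→37, due 24, lateness 13
Case 3: 37→46, due 26, lateness 20
Maximum = 20.
LPT (decreasing processing time): Case 1 Case 5 Case 3 Case 4 Case 2.
Case 1: 0→14, due 24, lateness -10
Case 5: 14→27, due 22, lateness 5
Case 3: 27→36, due 26, lateness 10
Case 4: 36→43, due 13, lateness 30
Case 2: 43→46, due 12, lateness 34
Maximum = 34.
FIFO (arrival order): Case 1 Case 2 Case 3 Case 4 Case 5.
Case 1: 0→14, due 24, lateness -10
Case 2: 14→17, due 12, lateness 5
Case 3: 17→26, due 26, lateness 0
Case 4: 26→33, due 13, lateness 20
Case 5: 33→46, due 22, lateness 24
Maximum = 24.
SPT (increasing processing time): Case 2 Case 4 Case 3 Case 5 Case 1.
Case 2: 0→3, due 12, lateness -9
Case 4: 3→10, due 13, lateness -3
Case 3: 10→19, due 26, lateness -7
Case 5: 19→32, due 22, lateness 10
Case 1: 32→46, due 24, lateness 22
Maximum = 22.
EDD 20, LPT 34, FIFO 24, SPT 22 → minimum 20.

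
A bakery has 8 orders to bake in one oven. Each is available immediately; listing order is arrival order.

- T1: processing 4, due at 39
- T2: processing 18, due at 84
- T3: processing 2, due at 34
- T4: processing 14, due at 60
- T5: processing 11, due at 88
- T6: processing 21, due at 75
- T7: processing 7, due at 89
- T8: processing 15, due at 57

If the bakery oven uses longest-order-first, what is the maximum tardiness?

LPT (decreasing processing time): T6 T2 T8 T4 T5 T7 T1 T3.
T6: 0→21, due 75, tardiness 0
T2: 21→39, due 84, tardiness 0
T8: 39→54, due 57, tardiness 0
T4: 54→68, due 60, tardiness 8
T5: 68→79, due 88, tardiness 0
T7: 79→86, due 89, tardiness 0
T1: 86→90, due 39, tardiness 51
T3: 90→92, due 34, tardiness 58
Maximum = 58.

58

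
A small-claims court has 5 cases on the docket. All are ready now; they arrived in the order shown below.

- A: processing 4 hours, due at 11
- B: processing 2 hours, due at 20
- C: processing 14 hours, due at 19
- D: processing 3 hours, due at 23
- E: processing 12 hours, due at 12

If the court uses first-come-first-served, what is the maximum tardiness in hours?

23

FIFO (arrival order): A B C D E.
A: 0→4, due 11, tardiness 0
B: 4→6, due 20, tardiness 0
C: 6→20, due 19, tardiness 1
D: 20→23, due 23, tardiness 0
E: 23→35, due 12, tardiness 23
Maximum = 23.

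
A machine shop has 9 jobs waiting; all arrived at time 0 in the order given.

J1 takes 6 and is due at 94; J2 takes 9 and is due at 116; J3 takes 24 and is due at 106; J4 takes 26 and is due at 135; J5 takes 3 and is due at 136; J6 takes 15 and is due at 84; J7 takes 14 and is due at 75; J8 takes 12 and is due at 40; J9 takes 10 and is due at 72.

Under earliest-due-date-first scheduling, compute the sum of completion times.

584

EDD (increasing due date): J8 J9 J7 J6 J1 J3 J2 J4 J5.
J8: 0→12
J9: 12→22
J7: 22→36
J6: 36→51
J1: 51→57
J3: 57→81
J2: 81→90
J4: 90→116
J5: 116→119
Sum = 12+22+36+51+57+81+90+116+119 = 584.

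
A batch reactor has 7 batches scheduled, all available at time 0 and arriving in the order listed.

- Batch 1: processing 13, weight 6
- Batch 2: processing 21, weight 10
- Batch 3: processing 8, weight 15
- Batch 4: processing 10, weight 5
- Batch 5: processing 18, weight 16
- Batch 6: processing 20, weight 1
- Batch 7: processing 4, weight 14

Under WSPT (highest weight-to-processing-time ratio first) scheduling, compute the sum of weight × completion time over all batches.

2064

WSPT (decreasing weight/processing-time ratio): Batch 7 Batch 3 Batch 5 Batch 4 Batch 2 Batch 1 Batch 6.
Batch 7: finishes 4, weight 14, w·C = 56
Batch 3: finishes 12, weight 15, w·C = 180
Batch 5: finishes 30, weight 16, w·C = 480
Batch 4: finishes 40, weight 5, w·C = 200
Batch 2: finishes 61, weight 10, w·C = 610
Batch 1: finishes 74, weight 6, w·C = 444
Batch 6: finishes 94, weight 1, w·C = 94
Sum = 56+180+480+200+610+444+94 = 2064.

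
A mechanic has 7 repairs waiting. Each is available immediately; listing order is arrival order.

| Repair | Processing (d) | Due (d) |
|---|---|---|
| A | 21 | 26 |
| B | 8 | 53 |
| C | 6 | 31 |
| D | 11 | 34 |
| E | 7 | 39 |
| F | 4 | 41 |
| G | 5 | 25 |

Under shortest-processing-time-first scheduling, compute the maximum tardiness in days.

36

SPT (increasing processing time): F G C E B D A.
F: 0→4, due 41, tardiness 0
G: 4→9, due 25, tardiness 0
C: 9→15, due 31, tardiness 0
E: 15→22, due 39, tardiness 0
B: 22→30, due 53, tardiness 0
D: 30→41, due 34, tardiness 7
A: 41→62, due 26, tardiness 36
Maximum = 36.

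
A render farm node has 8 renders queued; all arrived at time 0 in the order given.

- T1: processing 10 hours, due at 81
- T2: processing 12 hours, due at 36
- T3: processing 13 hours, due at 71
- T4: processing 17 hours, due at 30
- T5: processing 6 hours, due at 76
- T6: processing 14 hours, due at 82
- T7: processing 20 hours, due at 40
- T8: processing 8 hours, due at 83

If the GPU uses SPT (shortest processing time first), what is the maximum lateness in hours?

60

SPT (increasing processing time): T5 T8 T1 T2 T3 T6 T4 T7.
T5: 0→6, due 76, lateness -70
T8: 6→14, due 83, lateness -69
T1: 14→24, due 81, lateness -57
T2: 24→36, due 36, lateness 0
T3: 36→49, due 71, lateness -22
T6: 49→63, due 82, lateness -19
T4: 63→80, due 30, lateness 50
T7: 80→100, due 40, lateness 60
Maximum = 60.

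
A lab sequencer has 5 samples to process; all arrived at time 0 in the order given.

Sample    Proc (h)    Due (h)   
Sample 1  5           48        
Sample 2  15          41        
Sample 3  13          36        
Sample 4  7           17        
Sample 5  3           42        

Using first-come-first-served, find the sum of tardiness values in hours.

24

FIFO (arrival order): Sample 1 Sample 2 Sample 3 Sample 4 Sample 5.
Sample 1: 0→5, due 48, tardiness 0
Sample 2: 5→20, due 41, tardiness 0
Sample 3: 20→33, due 36, tardiness 0
Sample 4: 33→40, due 17, tardiness 23
Sample 5: 40→43, due 42, tardiness 1
Sum = 0+0+0+23+1 = 24.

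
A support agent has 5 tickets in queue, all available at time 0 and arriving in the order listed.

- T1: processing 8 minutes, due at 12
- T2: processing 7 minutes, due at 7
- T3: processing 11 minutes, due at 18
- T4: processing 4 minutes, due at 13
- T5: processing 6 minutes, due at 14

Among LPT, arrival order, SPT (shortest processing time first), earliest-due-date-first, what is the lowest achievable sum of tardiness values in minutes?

38

LPT (decreasing processing time): T3 T1 T2 T5 T4.
T3: 0→11, due 18, tardiness 0
T1: 11→19, due 12, tardiness 7
T2: 19→26, due 7, tardiness 19
T5: 26→32, due 14, tardiness 18
T4: 32→36, due 13, tardiness 23
Sum = 0+7+19+18+23 = 67.
FIFO (arrival order): T1 T2 T3 T4 T5.
T1: 0→8, due 12, tardiness 0
T2: 8→15, due 7, tardiness 8
T3: 15→26, due 18, tardiness 8
T4: 26→30, due 13, tardiness 17
T5: 30→36, due 14, tardiness 22
Sum = 0+8+8+17+22 = 55.
SPT (increasing processing time): T4 T5 T2 T1 T3.
T4: 0→4, due 13, tardiness 0
T5: 4→10, due 14, tardiness 0
T2: 10→17, due 7, tardiness 10
T1: 17→25, due 12, tardiness 13
T3: 25→36, due 18, tardiness 18
Sum = 0+0+10+13+18 = 41.
EDD (increasing due date): T2 T1 T4 T5 T3.
T2: 0→7, due 7, tardiness 0
T1: 7→15, due 12, tardiness 3
T4: 15→19, due 13, tardiness 6
T5: 19→25, due 14, tardiness 11
T3: 25→36, due 18, tardiness 18
Sum = 0+3+6+11+18 = 38.
LPT 67, FIFO 55, SPT 41, EDD 38 → minimum 38.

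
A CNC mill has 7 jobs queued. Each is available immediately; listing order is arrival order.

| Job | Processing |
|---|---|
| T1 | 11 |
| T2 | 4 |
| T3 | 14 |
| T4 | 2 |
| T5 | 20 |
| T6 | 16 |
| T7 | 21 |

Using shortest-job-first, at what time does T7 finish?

SPT (increasing processing time): T4 T2 T1 T3 T6 T5 T7.
T4: 0→2
T2: 2→6
T1: 6→17
T3: 17→31
T6: 31→47
T5: 47→67
T7: 67→88

88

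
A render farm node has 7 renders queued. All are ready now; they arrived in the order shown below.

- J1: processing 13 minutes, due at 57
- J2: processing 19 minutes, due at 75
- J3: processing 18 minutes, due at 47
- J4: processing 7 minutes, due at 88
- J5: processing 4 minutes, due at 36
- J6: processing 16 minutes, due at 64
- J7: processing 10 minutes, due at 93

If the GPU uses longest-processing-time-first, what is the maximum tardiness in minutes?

51

LPT (decreasing processing time): J2 J3 J6 J1 J7 J4 J5.
J2: 0→19, due 75, tardiness 0
J3: 19→37, due 47, tardiness 0
J6: 37→53, due 64, tardiness 0
J1: 53→66, due 57, tardiness 9
J7: 66→76, due 93, tardiness 0
J4: 76→83, due 88, tardiness 0
J5: 83→87, due 36, tardiness 51
Maximum = 51.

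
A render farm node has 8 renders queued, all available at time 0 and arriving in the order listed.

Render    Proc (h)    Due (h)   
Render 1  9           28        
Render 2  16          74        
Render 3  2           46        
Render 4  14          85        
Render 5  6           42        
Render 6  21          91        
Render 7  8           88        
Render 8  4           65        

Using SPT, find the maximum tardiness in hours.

SPT (increasing processing time): Render 3 Render 8 Render 5 Render 7 Render 1 Render 4 Render 2 Render 6.
Render 3: 0→2, due 46, tardiness 0
Render 8: 2→6, due 65, tardiness 0
Render 5: 6→12, due 42, tardiness 0
Render 7: 12→20, due 88, tardiness 0
Render 1: 20→29, due 28, tardiness 1
Render 4: 29→43, due 85, tardiness 0
Render 2: 43→59, due 74, tardiness 0
Render 6: 59→80, due 91, tardiness 0
Maximum = 1.

1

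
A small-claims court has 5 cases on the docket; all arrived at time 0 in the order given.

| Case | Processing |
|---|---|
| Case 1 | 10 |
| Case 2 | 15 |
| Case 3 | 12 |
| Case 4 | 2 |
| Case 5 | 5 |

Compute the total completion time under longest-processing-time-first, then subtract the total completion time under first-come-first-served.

10

LPT (decreasing processing time): Case 2 Case 3 Case 1 Case 5 Case 4.
Case 2: 0→15
Case 3: 15→27
Case 1: 27→37
Case 5: 37→42
Case 4: 42→44
Sum = 15+27+37+42+44 = 165.
FIFO (arrival order): Case 1 Case 2 Case 3 Case 4 Case 5.
Case 1: 0→10
Case 2: 10→25
Case 3: 25→37
Case 4: 37→39
Case 5: 39→44
Sum = 10+25+37+39+44 = 155.
Difference = 165 − 155 = 10.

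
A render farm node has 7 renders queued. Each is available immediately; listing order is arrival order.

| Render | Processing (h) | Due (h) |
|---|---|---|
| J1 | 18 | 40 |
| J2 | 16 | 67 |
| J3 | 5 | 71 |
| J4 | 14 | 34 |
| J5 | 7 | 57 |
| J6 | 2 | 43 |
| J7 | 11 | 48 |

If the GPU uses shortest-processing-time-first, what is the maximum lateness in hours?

33

SPT (increasing processing time): J6 J3 J5 J7 J4 J2 J1.
J6: 0→2, due 43, lateness -41
J3: 2→7, due 71, lateness -64
J5: 7→14, due 57, lateness -43
J7: 14→25, due 48, lateness -23
J4: 25→39, due 34, lateness 5
J2: 39→55, due 67, lateness -12
J1: 55→73, due 40, lateness 33
Maximum = 33.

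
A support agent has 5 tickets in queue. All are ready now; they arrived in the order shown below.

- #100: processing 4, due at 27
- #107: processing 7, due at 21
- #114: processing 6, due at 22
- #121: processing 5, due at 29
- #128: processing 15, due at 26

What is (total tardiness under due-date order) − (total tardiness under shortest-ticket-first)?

EDD (increasing due date): #107 #114 #128 #100 #121.
#107: 0→7, due 21, tardiness 0
#114: 7→13, due 22, tardiness 0
#128: 13→28, due 26, tardiness 2
#100: 28→32, due 27, tardiness 5
#121: 32→37, due 29, tardiness 8
Sum = 0+0+2+5+8 = 15.
SPT (increasing processing time): #100 #121 #114 #107 #128.
#100: 0→4, due 27, tardiness 0
#121: 4→9, due 29, tardiness 0
#114: 9→15, due 22, tardiness 0
#107: 15→22, due 21, tardiness 1
#128: 22→37, due 26, tardiness 11
Sum = 0+0+0+1+11 = 12.
Difference = 15 − 12 = 3.

3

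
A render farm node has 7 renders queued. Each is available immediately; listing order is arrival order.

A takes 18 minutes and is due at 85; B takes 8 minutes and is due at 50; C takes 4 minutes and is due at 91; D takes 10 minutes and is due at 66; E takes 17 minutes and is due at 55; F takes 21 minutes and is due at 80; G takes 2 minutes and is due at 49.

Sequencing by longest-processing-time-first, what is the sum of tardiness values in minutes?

LPT (decreasing processing time): F A E D B C G.
F: 0→21, due 80, tardiness 0
A: 21→39, due 85, tardiness 0
E: 39→56, due 55, tardiness 1
D: 56→66, due 66, tardiness 0
B: 66→74, due 50, tardiness 24
C: 74→78, due 91, tardiness 0
G: 78→80, due 49, tardiness 31
Sum = 0+0+1+0+24+0+31 = 56.

56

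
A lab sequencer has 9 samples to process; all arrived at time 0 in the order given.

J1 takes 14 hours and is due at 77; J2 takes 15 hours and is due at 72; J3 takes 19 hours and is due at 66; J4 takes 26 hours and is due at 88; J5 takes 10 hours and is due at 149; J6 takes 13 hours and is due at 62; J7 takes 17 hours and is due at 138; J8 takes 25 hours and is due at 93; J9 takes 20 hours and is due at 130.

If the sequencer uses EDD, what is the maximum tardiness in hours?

19

EDD (increasing due date): J6 J3 J2 J1 J4 J8 J9 J7 J5.
J6: 0→13, due 62, tardiness 0
J3: 13→32, due 66, tardiness 0
J2: 32→47, due 72, tardiness 0
J1: 47→61, due 77, tardiness 0
J4: 61→87, due 88, tardiness 0
J8: 87→112, due 93, tardiness 19
J9: 112→132, due 130, tardiness 2
J7: 132→149, due 138, tardiness 11
J5: 149→159, due 149, tardiness 10
Maximum = 19.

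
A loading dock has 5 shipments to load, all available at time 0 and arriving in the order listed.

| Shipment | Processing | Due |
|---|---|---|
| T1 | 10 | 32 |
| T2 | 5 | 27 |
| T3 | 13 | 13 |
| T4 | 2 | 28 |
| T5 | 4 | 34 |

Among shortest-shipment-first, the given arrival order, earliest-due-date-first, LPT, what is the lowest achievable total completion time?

SPT (increasing processing time): T4 T5 T2 T1 T3.
T4: 0→2
T5: 2→6
T2: 6→11
T1: 11→21
T3: 21→34
Sum = 2+6+11+21+34 = 74.
FIFO (arrival order): T1 T2 T3 T4 T5.
T1: 0→10
T2: 10→15
T3: 15→28
T4: 28→30
T5: 30→34
Sum = 10+15+28+30+34 = 117.
EDD (increasing due date): T3 T2 T4 T1 T5.
T3: 0→13
T2: 13→18
T4: 18→20
T1: 20→30
T5: 30→34
Sum = 13+18+20+30+34 = 115.
LPT (decreasing processing time): T3 T1 T2 T5 T4.
T3: 0→13
T1: 13→23
T2: 23→28
T5: 28→32
T4: 32→34
Sum = 13+23+28+32+34 = 130.
SPT 74, FIFO 117, EDD 115, LPT 130 → minimum 74.

74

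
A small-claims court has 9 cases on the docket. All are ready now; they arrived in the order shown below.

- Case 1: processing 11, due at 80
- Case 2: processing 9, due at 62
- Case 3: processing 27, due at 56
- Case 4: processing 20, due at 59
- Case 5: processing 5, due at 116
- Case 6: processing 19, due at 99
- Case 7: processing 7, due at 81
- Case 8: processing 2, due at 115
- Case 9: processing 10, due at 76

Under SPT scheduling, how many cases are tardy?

SPT (increasing processing time): Case 8 Case 5 Case 7 Case 2 Case 9 Case 1 Case 6 Case 4 Case 3.
Case 8: 0→2, due 115, tardiness 0
Case 5: 2→7, due 116, tardiness 0
Case 7: 7→14, due 81, tardiness 0
Case 2: 14→23, due 62, tardiness 0
Case 9: 23→33, due 76, tardiness 0
Case 1: 33→44, due 80, tardiness 0
Case 6: 44→63, due 99, tardiness 0
Case 4: 63→83, due 59, tardiness 24
Case 3: 83→110, due 56, tardiness 54
Late cases: 2.

2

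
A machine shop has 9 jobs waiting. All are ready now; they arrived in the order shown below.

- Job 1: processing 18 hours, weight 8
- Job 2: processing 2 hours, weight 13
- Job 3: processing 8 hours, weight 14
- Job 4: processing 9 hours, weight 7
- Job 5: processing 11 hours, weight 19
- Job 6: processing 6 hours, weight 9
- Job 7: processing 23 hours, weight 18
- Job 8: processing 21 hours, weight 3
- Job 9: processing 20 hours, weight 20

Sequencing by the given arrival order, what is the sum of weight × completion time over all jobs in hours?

FIFO (arrival order): Job 1 Job 2 Job 3 Job 4 Job 5 Job 6 Job 7 Job 8 Job 9.
Job 1: finishes 18, weight 8, w·C = 144
Job 2: finishes 20, weight 13, w·C = 260
Job 3: finishes 28, weight 14, w·C = 392
Job 4: finishes 37, weight 7, w·C = 259
Job 5: finishes 48, weight 19, w·C = 912
Job 6: finishes 54, weight 9, w·C = 486
Job 7: finishes 77, weight 18, w·C = 1386
Job 8: finishes 98, weight 3, w·C = 294
Job 9: finishes 118, weight 20, w·C = 2360
Sum = 144+260+392+259+912+486+1386+294+2360 = 6493.

6493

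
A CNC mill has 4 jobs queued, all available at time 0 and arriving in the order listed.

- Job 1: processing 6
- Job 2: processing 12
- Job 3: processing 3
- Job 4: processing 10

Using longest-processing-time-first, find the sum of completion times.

LPT (decreasing processing time): Job 2 Job 4 Job 1 Job 3.
Job 2: 0→12
Job 4: 12→22
Job 1: 22→28
Job 3: 28→31
Sum = 12+22+28+31 = 93.

93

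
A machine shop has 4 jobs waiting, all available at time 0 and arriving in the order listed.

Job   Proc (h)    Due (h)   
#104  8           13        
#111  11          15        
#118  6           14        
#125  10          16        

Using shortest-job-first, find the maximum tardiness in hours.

SPT (increasing processing time): #118 #104 #125 #111.
#118: 0→6, due 14, tardiness 0
#104: 6→14, due 13, tardiness 1
#125: 14→24, due 16, tardiness 8
#111: 24→35, due 15, tardiness 20
Maximum = 20.

20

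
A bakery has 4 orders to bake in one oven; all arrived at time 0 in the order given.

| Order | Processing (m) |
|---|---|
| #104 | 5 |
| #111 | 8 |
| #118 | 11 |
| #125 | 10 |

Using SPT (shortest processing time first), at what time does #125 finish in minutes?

SPT (increasing processing time): #104 #111 #125 #118.
#104: 0→5
#111: 5→13
#125: 13→23

23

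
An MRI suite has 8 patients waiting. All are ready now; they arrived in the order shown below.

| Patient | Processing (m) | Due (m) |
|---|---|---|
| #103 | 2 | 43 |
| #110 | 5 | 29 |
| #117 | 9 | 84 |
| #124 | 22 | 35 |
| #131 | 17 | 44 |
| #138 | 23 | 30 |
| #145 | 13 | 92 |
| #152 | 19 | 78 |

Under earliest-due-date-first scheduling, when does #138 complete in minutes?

28

EDD (increasing due date): #110 #138 #124 #103 #131 #152 #117 #145.
#110: 0→5
#138: 5→28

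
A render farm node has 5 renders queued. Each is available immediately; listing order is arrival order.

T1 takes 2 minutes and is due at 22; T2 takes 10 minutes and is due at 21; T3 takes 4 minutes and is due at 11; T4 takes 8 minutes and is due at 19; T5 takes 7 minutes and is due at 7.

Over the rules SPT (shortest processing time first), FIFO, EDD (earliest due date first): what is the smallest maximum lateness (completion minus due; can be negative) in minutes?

9

SPT (increasing processing time): T1 T3 T5 T4 T2.
T1: 0→2, due 22, lateness -20
T3: 2→6, due 11, lateness -5
T5: 6→13, due 7, lateness 6
T4: 13→21, due 19, lateness 2
T2: 21→31, due 21, lateness 10
Maximum = 10.
FIFO (arrival order): T1 T2 T3 T4 T5.
T1: 0→2, due 22, lateness -20
T2: 2→12, due 21, lateness -9
T3: 12→16, due 11, lateness 5
T4: 16→24, due 19, lateness 5
T5: 24→31, due 7, lateness 24
Maximum = 24.
EDD (increasing due date): T5 T3 T4 T2 T1.
T5: 0→7, due 7, lateness 0
T3: 7→11, due 11, lateness 0
T4: 11→19, due 19, lateness 0
T2: 19→29, due 21, lateness 8
T1: 29→31, due 22, lateness 9
Maximum = 9.
SPT 10, FIFO 24, EDD 9 → minimum 9.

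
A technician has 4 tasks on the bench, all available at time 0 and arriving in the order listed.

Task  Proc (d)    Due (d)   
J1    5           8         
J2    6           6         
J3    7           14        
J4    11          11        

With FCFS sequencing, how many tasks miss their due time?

3

FIFO (arrival order): J1 J2 J3 J4.
J1: 0→5, due 8, tardiness 0
J2: 5→11, due 6, tardiness 5
J3: 11→18, due 14, tardiness 4
J4: 18→29, due 11, tardiness 18
Late tasks: 3.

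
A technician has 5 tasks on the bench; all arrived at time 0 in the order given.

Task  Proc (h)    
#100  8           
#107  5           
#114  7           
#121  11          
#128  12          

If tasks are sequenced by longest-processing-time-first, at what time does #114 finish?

38

LPT (decreasing processing time): #128 #121 #100 #114 #107.
#128: 0→12
#121: 12→23
#100: 23→31
#114: 31→38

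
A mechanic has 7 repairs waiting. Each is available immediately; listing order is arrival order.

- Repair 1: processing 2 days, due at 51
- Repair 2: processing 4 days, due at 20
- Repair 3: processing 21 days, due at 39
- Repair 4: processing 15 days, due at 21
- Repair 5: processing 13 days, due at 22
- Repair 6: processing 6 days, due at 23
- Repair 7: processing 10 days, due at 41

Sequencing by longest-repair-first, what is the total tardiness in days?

LPT (decreasing processing time): Repair 3 Repair 4 Repair 5 Repair 7 Repair 6 Repair 2 Repair 1.
Repair 3: 0→21, due 39, tardiness 0
Repair 4: 21→36, due 21, tardiness 15
Repair 5: 36→49, due 22, tardiness 27
Repair 7: 49→59, due 41, tardiness 18
Repair 6: 59→65, due 23, tardiness 42
Repair 2: 65→69, due 20, tardiness 49
Repair 1: 69→71, due 51, tardiness 20
Sum = 0+15+27+18+42+49+20 = 171.

171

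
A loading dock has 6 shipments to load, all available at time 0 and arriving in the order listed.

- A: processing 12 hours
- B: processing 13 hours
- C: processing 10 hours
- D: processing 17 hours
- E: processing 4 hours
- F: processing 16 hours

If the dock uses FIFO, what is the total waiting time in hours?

FIFO (arrival order): A B C D E F.
A: waits 0, runs 0→12
B: waits 12, runs 12→25
C: waits 25, runs 25→35
D: waits 35, runs 35→52
E: waits 52, runs 52→56
F: waits 56, runs 56→72
Sum = 0+12+25+35+52+56 = 180.

180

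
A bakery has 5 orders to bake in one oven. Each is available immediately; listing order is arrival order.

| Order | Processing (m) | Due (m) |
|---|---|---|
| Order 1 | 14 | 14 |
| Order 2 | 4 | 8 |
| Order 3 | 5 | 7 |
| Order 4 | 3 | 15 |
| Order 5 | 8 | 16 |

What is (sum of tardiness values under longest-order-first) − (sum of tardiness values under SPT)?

LPT (decreasing processing time): Order 1 Order 5 Order 3 Order 2 Order 4.
Order 1: 0→14, due 14, tardiness 0
Order 5: 14→22, due 16, tardiness 6
Order 3: 22→27, due 7, tardiness 20
Order 2: 27→31, due 8, tardiness 23
Order 4: 31→34, due 15, tardiness 19
Sum = 0+6+20+23+19 = 68.
SPT (increasing processing time): Order 4 Order 2 Order 3 Order 5 Order 1.
Order 4: 0→3, due 15, tardiness 0
Order 2: 3→7, due 8, tardiness 0
Order 3: 7→12, due 7, tardiness 5
Order 5: 12→20, due 16, tardiness 4
Order 1: 20→34, due 14, tardiness 20
Sum = 0+0+5+4+20 = 29.
Difference = 68 − 29 = 39.

39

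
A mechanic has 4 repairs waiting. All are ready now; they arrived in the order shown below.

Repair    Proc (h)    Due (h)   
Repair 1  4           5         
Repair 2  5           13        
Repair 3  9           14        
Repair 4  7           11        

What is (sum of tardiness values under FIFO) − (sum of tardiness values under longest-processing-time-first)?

FIFO (arrival order): Repair 1 Repair 2 Repair 3 Repair 4.
Repair 1: 0→4, due 5, tardiness 0
Repair 2: 4→9, due 13, tardiness 0
Repair 3: 9→18, due 14, tardiness 4
Repair 4: 18→25, due 11, tardiness 14
Sum = 0+0+4+14 = 18.
LPT (decreasing processing time): Repair 3 Repair 4 Repair 2 Repair 1.
Repair 3: 0→9, due 14, tardiness 0
Repair 4: 9→16, due 11, tardiness 5
Repair 2: 16→21, due 13, tardiness 8
Repair 1: 21→25, due 5, tardiness 20
Sum = 0+5+8+20 = 33.
Difference = 18 − 33 = -15.

-15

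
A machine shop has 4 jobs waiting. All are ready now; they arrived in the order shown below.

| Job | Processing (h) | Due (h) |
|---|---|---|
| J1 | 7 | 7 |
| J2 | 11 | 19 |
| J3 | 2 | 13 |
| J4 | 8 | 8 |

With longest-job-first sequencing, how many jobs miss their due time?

LPT (decreasing processing time): J2 J4 J1 J3.
J2: 0→11, due 19, tardiness 0
J4: 11→19, due 8, tardiness 11
J1: 19→26, due 7, tardiness 19
J3: 26→28, due 13, tardiness 15
Late jobs: 3.

3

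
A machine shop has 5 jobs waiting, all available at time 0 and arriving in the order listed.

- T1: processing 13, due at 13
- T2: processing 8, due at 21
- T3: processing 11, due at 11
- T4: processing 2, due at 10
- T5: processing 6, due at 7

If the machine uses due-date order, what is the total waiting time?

65

EDD (increasing due date): T5 T4 T3 T1 T2.
T5: waits 0, runs 0→6
T4: waits 6, runs 6→8
T3: waits 8, runs 8→19
T1: waits 19, runs 19→32
T2: waits 32, runs 32→40
Sum = 0+6+8+19+32 = 65.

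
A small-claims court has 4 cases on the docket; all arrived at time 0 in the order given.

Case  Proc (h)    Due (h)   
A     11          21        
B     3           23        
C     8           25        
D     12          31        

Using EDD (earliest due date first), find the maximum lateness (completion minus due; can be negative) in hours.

3

EDD (increasing due date): A B C D.
A: 0→11, due 21, lateness -10
B: 11→14, due 23, lateness -9
C: 14→22, due 25, lateness -3
D: 22→34, due 31, lateness 3
Maximum = 3.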